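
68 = 68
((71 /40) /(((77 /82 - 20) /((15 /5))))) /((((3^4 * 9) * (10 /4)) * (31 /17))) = -49487 /588703950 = -0.00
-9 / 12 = -3 / 4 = -0.75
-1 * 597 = -597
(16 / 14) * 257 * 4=8224 / 7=1174.86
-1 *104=-104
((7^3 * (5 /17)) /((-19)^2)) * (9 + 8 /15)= 2.66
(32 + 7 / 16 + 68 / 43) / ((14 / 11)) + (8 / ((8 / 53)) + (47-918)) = -791.27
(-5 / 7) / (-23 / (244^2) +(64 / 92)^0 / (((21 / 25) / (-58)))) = 893040 / 86327683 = 0.01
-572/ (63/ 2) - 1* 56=-4672/ 63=-74.16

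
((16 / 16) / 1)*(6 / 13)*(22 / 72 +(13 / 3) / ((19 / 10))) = 1769 / 1482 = 1.19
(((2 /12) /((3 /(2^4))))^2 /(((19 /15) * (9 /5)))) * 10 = 16000 /4617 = 3.47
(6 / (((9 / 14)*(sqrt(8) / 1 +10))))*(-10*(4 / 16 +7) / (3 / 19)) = -96425 / 207 +19285*sqrt(2) / 207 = -334.07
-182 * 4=-728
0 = 0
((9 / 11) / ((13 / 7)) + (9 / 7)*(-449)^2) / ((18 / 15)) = 216217440 / 1001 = 216001.44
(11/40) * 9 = 99/40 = 2.48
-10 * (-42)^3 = 740880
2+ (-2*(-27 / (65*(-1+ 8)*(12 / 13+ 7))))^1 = 2.01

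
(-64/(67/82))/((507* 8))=-656/33969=-0.02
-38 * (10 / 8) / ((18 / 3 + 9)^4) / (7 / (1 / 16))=-19 / 2268000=-0.00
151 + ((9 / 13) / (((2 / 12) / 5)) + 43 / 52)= 8975 / 52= 172.60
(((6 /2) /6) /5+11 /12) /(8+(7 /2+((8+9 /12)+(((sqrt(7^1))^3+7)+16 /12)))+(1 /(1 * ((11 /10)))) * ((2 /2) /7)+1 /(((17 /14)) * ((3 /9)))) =7822566983 /155306073673- 8779876644 * sqrt(7) /776530368365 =0.02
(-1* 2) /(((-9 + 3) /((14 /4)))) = 7 /6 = 1.17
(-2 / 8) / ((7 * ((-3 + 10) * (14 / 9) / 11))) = -99 / 2744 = -0.04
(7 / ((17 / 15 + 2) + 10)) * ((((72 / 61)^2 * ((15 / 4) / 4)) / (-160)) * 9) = -229635 / 5864296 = -0.04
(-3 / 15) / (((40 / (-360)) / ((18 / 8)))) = 81 / 20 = 4.05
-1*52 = -52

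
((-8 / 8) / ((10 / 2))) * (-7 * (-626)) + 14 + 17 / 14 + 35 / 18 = -270661 / 315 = -859.24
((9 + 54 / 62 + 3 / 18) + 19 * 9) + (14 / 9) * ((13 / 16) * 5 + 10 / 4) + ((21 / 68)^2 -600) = -58578767 / 143344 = -408.66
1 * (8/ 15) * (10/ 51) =16/ 153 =0.10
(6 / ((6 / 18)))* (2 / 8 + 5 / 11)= 279 / 22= 12.68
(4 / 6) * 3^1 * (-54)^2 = 5832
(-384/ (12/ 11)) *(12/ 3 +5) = -3168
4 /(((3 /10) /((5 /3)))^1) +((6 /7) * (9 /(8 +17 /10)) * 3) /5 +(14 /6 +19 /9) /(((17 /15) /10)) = 6432172 /103887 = 61.92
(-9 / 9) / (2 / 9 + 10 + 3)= -9 / 119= -0.08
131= 131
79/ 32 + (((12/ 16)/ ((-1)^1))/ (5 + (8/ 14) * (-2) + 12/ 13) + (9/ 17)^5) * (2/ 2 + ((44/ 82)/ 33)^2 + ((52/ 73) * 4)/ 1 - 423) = 2549145613697231/ 50179654667808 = 50.80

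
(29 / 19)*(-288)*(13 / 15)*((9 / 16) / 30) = -3393 / 475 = -7.14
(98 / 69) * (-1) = -98 / 69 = -1.42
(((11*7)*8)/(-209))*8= -23.58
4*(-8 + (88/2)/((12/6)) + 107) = 484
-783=-783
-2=-2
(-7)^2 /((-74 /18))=-441 /37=-11.92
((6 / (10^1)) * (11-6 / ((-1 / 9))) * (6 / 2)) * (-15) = -1755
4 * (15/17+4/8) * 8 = 752/17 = 44.24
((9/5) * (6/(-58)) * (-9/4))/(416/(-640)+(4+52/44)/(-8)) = -5346/16559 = -0.32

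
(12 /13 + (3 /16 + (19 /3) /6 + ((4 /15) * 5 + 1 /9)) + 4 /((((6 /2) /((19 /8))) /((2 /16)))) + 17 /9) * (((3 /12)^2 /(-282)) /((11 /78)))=-2759 /297792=-0.01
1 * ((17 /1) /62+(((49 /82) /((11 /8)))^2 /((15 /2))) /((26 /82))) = 21209299 /59978490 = 0.35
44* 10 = 440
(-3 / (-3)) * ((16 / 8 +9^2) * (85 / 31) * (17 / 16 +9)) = 1135855 / 496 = 2290.03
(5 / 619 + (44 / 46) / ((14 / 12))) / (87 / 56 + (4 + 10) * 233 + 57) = 660104 / 2647384387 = 0.00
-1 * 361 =-361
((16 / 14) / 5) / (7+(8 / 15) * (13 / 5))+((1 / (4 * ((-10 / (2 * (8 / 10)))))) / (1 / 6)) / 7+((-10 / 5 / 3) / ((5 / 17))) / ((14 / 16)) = -857762 / 330225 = -2.60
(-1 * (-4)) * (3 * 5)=60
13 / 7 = 1.86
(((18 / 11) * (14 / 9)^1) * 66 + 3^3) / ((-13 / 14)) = -210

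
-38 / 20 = -1.90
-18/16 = -9/8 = -1.12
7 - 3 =4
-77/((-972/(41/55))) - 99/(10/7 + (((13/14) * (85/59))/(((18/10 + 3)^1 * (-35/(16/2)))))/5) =-8338806007/119356740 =-69.86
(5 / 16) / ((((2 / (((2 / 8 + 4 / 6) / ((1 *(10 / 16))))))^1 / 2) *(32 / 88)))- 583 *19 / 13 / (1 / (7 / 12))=-618739 / 1248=-495.78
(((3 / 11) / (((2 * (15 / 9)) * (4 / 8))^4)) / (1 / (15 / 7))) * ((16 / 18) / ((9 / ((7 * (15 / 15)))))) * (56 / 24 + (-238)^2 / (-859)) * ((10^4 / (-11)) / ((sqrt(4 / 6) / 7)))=1101535680 * sqrt(6) / 103939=25959.46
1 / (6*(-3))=-1 / 18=-0.06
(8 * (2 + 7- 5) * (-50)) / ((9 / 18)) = -3200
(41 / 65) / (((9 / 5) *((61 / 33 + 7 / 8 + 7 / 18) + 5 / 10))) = 3608 / 37193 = 0.10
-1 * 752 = -752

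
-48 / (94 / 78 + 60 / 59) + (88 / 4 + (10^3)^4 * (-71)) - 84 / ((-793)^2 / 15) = -228286650526998724848118 / 3215304937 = -70999999999999.60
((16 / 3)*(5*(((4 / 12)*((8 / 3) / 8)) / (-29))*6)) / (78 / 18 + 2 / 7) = -1120 / 8439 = -0.13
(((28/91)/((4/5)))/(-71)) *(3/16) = -15/14768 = -0.00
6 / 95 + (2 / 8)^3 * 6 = 477 / 3040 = 0.16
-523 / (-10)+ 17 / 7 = 3831 / 70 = 54.73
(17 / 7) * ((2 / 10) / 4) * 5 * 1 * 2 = 17 / 14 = 1.21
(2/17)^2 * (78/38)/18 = 26/16473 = 0.00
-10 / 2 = -5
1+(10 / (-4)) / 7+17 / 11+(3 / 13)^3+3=1759561 / 338338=5.20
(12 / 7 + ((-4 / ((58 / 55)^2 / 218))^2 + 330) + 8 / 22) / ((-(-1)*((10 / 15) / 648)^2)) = 31653482376151133280 / 54460637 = 581217630196.85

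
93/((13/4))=28.62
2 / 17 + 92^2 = 143890 / 17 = 8464.12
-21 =-21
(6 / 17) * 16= 96 / 17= 5.65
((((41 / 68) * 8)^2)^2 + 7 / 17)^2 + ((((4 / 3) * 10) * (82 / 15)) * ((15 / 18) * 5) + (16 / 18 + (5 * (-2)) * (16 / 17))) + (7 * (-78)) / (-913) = 50517666698803122673 / 171959396678091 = 293776.72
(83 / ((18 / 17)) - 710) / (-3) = 11369 / 54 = 210.54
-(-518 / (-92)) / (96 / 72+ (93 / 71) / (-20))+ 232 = 28268066 / 124223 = 227.56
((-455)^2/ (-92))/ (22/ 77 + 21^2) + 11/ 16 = -5015183/ 1136752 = -4.41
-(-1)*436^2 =190096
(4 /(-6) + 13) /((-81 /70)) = -2590 /243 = -10.66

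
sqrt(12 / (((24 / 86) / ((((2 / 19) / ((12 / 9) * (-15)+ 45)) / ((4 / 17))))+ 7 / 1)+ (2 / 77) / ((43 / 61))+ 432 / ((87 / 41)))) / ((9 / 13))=26 * sqrt(1808259939242295) / 3323349495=0.33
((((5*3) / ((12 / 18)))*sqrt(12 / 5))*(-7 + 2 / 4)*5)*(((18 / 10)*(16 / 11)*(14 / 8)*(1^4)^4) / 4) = -7371*sqrt(15) / 22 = -1297.63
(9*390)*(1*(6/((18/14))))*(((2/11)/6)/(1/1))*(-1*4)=-21840/11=-1985.45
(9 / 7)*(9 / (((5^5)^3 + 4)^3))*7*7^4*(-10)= -72030 / 1052655905243699197470205801507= -0.00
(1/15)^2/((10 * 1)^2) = 1/22500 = 0.00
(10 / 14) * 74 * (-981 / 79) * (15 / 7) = -5444550 / 3871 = -1406.50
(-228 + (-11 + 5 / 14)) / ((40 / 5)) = -3341 / 112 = -29.83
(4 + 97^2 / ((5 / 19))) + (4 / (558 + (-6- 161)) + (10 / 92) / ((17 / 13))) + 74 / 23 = 139827507 / 3910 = 35761.51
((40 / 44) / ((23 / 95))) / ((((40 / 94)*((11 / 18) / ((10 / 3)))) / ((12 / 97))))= 1607400 / 269951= 5.95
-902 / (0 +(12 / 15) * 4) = -2255 / 8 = -281.88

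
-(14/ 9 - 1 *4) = 22/ 9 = 2.44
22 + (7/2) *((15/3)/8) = 387/16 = 24.19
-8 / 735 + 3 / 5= 433 / 735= 0.59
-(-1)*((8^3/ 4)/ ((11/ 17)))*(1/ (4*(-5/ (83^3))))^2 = 44463890778184/ 275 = 161686875557.03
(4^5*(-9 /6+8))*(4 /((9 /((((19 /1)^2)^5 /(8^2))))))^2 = 977339309896194913027245626 /81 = 12065917406125863123793160.00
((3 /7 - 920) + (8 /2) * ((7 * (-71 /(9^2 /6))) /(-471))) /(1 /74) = -6055530778 /89019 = -68025.15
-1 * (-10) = 10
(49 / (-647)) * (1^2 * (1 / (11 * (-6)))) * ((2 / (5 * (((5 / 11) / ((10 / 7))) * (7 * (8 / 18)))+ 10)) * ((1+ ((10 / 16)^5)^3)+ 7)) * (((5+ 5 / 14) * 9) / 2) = 798068076308694135 / 26952917869905575936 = 0.03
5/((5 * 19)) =1/19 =0.05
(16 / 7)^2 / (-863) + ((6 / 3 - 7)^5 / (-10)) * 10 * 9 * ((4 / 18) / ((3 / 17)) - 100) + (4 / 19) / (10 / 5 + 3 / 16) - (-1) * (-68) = -33469657466398 / 12051795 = -2777151.24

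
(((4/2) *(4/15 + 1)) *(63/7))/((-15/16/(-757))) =460256/25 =18410.24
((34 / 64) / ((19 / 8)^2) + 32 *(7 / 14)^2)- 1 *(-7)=5449 / 361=15.09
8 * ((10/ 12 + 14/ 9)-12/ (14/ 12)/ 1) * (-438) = 581080/ 21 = 27670.48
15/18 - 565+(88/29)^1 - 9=-99203/174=-570.13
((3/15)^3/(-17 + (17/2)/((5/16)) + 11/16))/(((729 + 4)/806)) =0.00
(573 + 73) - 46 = 600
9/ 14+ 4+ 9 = 13.64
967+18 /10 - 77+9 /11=49094 /55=892.62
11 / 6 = 1.83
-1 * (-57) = 57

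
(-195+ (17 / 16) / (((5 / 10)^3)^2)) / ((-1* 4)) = 127 / 4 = 31.75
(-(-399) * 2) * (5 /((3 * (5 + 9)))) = 95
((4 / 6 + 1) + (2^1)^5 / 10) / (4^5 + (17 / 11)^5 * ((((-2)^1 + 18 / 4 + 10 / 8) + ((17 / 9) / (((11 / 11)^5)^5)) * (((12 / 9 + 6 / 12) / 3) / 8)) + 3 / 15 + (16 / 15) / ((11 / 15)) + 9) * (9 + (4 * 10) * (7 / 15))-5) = 0.00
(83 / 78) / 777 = 0.00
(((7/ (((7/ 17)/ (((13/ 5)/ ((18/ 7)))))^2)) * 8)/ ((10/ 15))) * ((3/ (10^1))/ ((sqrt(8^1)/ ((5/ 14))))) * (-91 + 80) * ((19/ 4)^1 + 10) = -3113.02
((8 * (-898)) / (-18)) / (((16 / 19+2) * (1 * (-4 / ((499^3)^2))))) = -131705289016965665531 / 243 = -541997074143891627.70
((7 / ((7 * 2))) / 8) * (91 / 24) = 91 / 384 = 0.24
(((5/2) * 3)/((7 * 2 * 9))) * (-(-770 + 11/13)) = 16665/364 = 45.78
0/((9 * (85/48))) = 0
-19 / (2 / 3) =-57 / 2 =-28.50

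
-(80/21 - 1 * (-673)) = -676.81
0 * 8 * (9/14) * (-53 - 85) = 0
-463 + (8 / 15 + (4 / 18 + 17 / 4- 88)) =-545.99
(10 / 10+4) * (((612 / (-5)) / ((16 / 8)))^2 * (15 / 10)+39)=141429 / 5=28285.80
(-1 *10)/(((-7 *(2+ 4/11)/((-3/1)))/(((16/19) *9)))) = -23760/1729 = -13.74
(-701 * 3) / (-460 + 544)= -701 / 28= -25.04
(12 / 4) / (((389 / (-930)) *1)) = -2790 / 389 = -7.17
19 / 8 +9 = 91 / 8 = 11.38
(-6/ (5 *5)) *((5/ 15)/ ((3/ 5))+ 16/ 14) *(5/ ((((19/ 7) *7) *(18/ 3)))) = -107/ 5985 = -0.02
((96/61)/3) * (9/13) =288/793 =0.36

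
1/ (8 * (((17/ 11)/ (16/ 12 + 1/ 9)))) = 143/ 1224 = 0.12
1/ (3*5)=1/ 15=0.07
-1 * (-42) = 42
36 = 36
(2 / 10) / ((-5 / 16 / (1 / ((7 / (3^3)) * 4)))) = -108 / 175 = -0.62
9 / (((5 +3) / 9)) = 81 / 8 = 10.12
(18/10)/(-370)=-9/1850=-0.00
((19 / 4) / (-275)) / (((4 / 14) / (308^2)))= -5734.96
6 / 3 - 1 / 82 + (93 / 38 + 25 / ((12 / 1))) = 60935 / 9348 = 6.52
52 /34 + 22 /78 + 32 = 22417 /663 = 33.81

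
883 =883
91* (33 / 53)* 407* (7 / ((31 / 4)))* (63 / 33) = 65333268 / 1643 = 39764.62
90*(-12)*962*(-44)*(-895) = -40914244800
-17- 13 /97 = -1662 /97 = -17.13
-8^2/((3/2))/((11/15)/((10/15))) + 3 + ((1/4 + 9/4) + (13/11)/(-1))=-34.47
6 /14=3 /7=0.43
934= 934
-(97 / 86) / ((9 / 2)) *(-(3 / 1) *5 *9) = 1455 / 43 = 33.84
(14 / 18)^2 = 49 / 81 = 0.60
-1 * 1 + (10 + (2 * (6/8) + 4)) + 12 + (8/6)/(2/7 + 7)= 8165/306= 26.68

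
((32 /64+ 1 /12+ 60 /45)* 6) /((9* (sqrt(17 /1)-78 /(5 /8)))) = -11960 /1166853-575* sqrt(17) /7001118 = -0.01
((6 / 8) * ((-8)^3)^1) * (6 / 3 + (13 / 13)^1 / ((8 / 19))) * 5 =-8400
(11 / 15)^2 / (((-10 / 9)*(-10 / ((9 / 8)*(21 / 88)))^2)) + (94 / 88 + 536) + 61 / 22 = 608076407069 / 1126400000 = 539.84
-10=-10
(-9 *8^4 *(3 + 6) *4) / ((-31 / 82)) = 108822528 / 31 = 3510404.13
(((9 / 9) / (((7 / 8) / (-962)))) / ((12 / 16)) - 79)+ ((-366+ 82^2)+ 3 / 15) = 505396 / 105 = 4813.30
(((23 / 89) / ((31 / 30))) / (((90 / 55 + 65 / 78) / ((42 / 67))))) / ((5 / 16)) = 6120576 / 30131039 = 0.20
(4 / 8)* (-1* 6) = -3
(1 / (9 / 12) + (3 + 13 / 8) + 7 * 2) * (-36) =-1437 / 2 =-718.50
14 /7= 2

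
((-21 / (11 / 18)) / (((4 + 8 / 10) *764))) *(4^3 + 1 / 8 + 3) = -0.63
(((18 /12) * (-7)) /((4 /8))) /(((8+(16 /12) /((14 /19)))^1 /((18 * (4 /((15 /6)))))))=-31752 /515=-61.65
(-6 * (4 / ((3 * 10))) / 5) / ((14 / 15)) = -6 / 35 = -0.17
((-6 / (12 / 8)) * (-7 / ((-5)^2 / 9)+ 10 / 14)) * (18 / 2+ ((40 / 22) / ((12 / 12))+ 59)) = 970752 / 1925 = 504.29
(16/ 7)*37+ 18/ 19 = 11374/ 133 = 85.52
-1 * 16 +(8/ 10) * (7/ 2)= -66/ 5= -13.20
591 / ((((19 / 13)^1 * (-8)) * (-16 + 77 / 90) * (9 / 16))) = 5.93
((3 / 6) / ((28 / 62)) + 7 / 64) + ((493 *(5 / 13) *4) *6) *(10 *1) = 45508.91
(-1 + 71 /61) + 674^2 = 27710846 /61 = 454276.16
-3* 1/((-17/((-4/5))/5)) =-0.71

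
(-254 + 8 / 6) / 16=-379 / 24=-15.79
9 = 9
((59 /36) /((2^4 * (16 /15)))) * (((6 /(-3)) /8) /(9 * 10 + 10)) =-59 /245760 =-0.00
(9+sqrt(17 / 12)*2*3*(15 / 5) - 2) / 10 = 7 / 10+3*sqrt(51) / 10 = 2.84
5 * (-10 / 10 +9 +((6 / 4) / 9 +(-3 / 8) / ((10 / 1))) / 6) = 11551 / 288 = 40.11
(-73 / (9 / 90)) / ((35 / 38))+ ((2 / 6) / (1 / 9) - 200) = -989.57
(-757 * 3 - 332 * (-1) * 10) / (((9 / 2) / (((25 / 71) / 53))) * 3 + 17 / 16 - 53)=419600 / 792033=0.53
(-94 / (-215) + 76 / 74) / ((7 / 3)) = 4992 / 7955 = 0.63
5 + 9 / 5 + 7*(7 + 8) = 559 / 5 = 111.80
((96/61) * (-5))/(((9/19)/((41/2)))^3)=-9454582780/14823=-637831.94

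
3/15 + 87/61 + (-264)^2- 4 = 69693.63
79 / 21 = 3.76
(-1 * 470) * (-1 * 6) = 2820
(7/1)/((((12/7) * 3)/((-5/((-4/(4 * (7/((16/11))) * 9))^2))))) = -13073445/1024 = -12767.04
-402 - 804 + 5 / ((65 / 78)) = -1200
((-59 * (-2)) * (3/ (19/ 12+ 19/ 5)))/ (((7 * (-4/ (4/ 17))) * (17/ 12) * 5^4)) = -50976/ 81678625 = -0.00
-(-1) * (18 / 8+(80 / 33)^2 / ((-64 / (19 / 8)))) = 8851 / 4356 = 2.03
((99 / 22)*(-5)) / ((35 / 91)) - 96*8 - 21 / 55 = -90957 / 110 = -826.88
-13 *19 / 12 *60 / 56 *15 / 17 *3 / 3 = -18525 / 952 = -19.46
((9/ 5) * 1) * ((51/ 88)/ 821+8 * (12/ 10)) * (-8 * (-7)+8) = 1106.00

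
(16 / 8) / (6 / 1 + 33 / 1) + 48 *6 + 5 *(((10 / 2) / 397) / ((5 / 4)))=4460678 / 15483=288.10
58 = 58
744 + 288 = 1032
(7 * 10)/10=7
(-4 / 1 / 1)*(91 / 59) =-364 / 59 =-6.17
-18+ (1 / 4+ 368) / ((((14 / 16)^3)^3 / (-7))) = -49529444754 / 5764801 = -8591.70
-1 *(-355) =355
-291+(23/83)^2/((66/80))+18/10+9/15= -327941491/1136685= -288.51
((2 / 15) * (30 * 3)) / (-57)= -4 / 19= -0.21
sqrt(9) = 3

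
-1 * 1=-1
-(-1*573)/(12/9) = 1719/4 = 429.75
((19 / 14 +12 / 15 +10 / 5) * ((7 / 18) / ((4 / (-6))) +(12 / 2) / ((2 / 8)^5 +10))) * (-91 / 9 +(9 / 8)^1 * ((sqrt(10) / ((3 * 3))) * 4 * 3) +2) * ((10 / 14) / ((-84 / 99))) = 14452321 / 30655968 - 1781793 * sqrt(10) / 20437312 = 0.20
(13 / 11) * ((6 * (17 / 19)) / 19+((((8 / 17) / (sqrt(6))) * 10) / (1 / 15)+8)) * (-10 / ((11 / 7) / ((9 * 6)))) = -9828000 * sqrt(6) / 2057 - 146928600 / 43681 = -15066.92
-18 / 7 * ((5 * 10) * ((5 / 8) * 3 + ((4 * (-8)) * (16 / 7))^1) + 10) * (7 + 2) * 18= 72531855 / 49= 1480241.94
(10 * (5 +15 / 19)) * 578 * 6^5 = 260209515.79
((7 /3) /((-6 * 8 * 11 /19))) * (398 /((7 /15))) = -18905 /264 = -71.61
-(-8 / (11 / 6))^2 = -2304 / 121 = -19.04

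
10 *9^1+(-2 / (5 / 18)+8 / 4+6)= 454 / 5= 90.80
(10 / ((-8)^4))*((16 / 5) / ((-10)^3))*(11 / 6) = -11 / 768000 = -0.00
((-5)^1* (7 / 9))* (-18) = 70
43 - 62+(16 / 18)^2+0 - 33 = -4148 / 81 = -51.21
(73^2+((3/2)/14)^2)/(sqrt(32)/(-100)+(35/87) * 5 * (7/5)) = 790571642625 * sqrt(2)/29400381808+1135878796875/600007792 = 1931.13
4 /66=2 /33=0.06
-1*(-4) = 4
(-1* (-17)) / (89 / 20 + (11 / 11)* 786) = 340 / 15809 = 0.02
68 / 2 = 34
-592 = -592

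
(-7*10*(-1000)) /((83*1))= 70000 /83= 843.37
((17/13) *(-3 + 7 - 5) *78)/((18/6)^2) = -34/3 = -11.33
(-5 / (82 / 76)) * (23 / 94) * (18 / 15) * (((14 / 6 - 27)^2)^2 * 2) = -52416534848 / 52029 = -1007448.44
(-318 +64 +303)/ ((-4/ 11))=-539/ 4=-134.75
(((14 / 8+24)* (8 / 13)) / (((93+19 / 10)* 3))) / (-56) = -515 / 518154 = -0.00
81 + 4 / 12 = 244 / 3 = 81.33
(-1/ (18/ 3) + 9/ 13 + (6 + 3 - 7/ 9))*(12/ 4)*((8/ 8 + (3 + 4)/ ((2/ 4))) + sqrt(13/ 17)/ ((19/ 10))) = 405.73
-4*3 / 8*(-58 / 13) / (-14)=-87 / 182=-0.48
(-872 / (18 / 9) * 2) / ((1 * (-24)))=36.33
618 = 618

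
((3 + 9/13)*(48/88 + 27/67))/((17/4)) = 134208/162877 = 0.82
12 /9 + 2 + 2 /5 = 56 /15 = 3.73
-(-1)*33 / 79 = 33 / 79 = 0.42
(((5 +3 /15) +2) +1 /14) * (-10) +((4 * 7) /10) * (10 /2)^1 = -411 /7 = -58.71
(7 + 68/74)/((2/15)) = 4395/74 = 59.39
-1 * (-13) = 13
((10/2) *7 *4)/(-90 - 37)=-140/127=-1.10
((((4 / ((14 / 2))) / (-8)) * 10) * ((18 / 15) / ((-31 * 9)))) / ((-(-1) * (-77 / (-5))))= 10 / 50127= 0.00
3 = 3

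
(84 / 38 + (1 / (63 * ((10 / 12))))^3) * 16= 777926432 / 21994875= 35.37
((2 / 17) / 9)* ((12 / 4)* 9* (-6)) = -36 / 17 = -2.12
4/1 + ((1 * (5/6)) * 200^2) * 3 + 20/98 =4900206/49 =100004.20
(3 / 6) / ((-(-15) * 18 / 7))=7 / 540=0.01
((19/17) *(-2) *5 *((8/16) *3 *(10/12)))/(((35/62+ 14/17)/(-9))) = 90.58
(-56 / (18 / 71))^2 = 3952144 / 81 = 48791.90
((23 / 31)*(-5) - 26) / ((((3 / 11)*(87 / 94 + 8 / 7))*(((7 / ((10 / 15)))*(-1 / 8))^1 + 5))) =-35553056 / 2489269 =-14.28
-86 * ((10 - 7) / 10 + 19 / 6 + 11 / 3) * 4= -36808 / 15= -2453.87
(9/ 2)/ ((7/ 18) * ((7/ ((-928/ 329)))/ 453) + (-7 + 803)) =34051104/ 6023245831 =0.01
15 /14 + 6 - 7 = 1 /14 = 0.07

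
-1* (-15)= 15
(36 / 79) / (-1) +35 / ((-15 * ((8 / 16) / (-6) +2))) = -3040 / 1817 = -1.67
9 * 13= 117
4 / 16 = 1 / 4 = 0.25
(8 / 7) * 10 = 80 / 7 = 11.43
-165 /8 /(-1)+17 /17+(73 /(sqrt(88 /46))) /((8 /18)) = 173 /8+657 * sqrt(253) /88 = 140.38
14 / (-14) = -1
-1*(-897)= 897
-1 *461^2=-212521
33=33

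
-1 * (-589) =589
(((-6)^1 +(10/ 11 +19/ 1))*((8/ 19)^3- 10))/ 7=-10415934/ 528143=-19.72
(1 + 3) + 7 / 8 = 39 / 8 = 4.88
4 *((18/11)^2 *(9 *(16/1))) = 186624/121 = 1542.35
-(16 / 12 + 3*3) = -31 / 3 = -10.33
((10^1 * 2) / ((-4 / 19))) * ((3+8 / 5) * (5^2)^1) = -10925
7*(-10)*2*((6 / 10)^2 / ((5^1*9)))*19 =-532 / 25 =-21.28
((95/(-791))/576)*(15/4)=-475/607488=-0.00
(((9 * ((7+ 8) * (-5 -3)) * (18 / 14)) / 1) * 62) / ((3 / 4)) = -803520 / 7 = -114788.57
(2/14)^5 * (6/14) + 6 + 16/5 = 5411869/588245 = 9.20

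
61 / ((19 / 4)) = 244 / 19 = 12.84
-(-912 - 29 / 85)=77549 / 85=912.34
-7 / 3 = -2.33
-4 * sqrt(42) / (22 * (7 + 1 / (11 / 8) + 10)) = -2 * sqrt(42) / 195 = -0.07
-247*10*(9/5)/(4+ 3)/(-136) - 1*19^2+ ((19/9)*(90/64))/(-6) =-8152729/22848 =-356.82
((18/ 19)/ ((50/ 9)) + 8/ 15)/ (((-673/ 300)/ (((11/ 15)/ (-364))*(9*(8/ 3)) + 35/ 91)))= -0.11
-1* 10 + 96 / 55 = -454 / 55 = -8.25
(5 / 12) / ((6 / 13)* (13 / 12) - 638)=-0.00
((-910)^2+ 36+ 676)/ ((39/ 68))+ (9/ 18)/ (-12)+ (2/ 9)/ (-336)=3550630504/ 2457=1445108.06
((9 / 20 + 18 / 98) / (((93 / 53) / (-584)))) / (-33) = 533922 / 83545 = 6.39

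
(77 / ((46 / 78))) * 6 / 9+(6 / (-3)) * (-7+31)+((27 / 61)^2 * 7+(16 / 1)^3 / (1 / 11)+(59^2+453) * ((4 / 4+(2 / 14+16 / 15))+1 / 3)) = 23578122869 / 427915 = 55100.01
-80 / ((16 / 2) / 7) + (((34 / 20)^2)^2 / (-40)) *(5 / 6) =-33683521 / 480000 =-70.17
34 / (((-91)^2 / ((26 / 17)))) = 4 / 637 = 0.01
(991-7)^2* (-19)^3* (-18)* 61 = 7292112158592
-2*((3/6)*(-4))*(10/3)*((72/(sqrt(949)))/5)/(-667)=-192*sqrt(949)/632983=-0.01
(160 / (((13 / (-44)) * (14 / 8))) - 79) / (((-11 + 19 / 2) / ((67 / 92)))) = 789461 / 4186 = 188.60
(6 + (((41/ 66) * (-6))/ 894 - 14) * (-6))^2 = 21771297601/ 2686321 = 8104.50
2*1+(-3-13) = -14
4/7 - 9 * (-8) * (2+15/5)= 2524/7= 360.57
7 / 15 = 0.47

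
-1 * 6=-6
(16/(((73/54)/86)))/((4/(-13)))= -241488/73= -3308.05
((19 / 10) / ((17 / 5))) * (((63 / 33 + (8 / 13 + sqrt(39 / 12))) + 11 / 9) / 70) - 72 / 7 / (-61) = 19 * sqrt(13) / 4760 + 18547229 / 93423330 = 0.21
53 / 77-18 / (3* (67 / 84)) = -35257 / 5159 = -6.83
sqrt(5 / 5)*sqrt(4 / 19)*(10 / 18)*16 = 160*sqrt(19) / 171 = 4.08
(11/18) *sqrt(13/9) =11 *sqrt(13)/54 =0.73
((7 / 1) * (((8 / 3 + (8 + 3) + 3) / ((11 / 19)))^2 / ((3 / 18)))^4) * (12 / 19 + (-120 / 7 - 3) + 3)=-70657954320747011.38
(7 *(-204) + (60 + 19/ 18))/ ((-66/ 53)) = 1304065/ 1188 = 1097.70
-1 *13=-13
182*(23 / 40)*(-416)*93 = -20243496 / 5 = -4048699.20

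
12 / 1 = 12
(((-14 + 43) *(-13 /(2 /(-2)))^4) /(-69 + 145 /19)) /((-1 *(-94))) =-15737111 /109604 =-143.58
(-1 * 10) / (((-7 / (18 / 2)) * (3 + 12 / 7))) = 30 / 11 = 2.73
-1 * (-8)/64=1/8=0.12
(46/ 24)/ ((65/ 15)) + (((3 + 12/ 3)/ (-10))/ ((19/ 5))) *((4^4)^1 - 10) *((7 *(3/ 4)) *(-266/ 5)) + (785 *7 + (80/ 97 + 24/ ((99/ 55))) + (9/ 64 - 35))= 21949197227/ 1210560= 18131.44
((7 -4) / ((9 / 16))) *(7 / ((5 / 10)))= 224 / 3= 74.67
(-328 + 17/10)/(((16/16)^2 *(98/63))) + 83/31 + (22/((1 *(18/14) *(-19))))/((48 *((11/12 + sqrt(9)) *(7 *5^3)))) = -180582754999/872014500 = -207.09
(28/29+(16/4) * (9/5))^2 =66.68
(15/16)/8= 15/128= 0.12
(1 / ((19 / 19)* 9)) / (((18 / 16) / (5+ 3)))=64 / 81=0.79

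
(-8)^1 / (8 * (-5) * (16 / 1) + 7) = 0.01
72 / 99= 8 / 11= 0.73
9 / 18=1 / 2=0.50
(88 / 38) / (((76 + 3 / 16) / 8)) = 5632 / 23161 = 0.24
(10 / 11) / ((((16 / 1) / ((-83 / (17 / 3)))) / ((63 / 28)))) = -11205 / 5984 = -1.87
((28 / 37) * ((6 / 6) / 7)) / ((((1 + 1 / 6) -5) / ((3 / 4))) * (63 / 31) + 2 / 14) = -0.01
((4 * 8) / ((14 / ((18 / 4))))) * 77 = 792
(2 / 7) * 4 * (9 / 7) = 72 / 49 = 1.47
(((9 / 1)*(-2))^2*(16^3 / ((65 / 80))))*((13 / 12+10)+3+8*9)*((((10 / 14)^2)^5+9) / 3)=423435215.66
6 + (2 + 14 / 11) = 102 / 11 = 9.27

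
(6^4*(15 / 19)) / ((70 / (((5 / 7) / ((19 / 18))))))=174960 / 17689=9.89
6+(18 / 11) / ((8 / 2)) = 141 / 22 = 6.41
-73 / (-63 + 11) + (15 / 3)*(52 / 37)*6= 83821 / 1924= 43.57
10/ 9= 1.11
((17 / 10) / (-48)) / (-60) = 17 / 28800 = 0.00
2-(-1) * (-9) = -7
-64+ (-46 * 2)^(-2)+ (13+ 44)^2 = 26957841/8464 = 3185.00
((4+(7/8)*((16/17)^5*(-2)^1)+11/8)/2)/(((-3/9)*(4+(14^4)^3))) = -139121361/1287955973495301313600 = -0.00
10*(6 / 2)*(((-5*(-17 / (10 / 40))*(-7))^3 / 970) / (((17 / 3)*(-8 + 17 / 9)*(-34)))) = -377848800 / 1067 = -354122.59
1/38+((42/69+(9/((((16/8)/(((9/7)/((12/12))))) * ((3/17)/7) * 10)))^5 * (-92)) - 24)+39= -204772998195351249/349600000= -585735120.70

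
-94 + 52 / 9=-794 / 9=-88.22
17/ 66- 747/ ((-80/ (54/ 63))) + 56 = 593773/ 9240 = 64.26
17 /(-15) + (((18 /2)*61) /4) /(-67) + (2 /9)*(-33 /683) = -2921911 /915220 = -3.19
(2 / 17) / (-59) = -2 / 1003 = -0.00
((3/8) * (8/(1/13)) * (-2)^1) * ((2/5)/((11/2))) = -312/55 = -5.67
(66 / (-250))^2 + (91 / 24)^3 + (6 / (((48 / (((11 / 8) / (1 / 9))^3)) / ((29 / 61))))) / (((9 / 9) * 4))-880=-336151856608003 / 421632000000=-797.26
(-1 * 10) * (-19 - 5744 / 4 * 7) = 100710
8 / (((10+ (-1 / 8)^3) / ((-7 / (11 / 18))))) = -516096 / 56309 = -9.17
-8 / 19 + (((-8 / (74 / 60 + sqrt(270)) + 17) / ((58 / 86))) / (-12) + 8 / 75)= -96638777783 / 39941604300 + 77400 * sqrt(30) / 7007299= -2.36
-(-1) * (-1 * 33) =-33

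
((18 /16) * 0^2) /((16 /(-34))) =0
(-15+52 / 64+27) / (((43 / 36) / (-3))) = -5535 / 172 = -32.18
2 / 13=0.15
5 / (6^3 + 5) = 5 / 221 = 0.02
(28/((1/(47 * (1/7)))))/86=94/43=2.19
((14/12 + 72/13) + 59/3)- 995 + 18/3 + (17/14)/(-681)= -59655143/61971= -962.63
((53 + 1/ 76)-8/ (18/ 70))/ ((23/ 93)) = 464411/ 5244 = 88.56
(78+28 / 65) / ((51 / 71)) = 361958 / 3315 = 109.19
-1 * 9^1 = -9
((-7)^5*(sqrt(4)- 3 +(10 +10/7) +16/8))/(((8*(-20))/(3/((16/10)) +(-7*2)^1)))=-20262039/1280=-15829.72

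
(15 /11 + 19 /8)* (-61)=-20069 /88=-228.06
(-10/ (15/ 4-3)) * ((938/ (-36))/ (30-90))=-469/ 81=-5.79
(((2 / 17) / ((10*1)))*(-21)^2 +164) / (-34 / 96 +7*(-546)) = -0.04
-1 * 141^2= -19881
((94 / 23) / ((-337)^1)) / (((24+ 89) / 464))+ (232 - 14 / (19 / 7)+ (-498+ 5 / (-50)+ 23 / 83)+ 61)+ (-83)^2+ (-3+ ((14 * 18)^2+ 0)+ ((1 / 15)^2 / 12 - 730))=259002346674786581 / 3729337067700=69449.97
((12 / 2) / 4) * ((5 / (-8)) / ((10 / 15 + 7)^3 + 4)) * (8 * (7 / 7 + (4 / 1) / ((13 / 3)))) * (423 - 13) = -83025 / 6383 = -13.01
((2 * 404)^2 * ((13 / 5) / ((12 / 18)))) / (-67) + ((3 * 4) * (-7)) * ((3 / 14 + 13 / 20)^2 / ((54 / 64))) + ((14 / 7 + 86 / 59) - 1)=-237050515939 / 6225975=-38074.44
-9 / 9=-1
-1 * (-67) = 67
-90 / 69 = -30 / 23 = -1.30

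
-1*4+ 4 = 0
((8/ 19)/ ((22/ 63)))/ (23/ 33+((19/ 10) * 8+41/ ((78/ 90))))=24570/ 1287953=0.02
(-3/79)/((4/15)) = -45/316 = -0.14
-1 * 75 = -75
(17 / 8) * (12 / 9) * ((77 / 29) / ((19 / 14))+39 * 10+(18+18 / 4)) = 7764427 / 6612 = 1174.29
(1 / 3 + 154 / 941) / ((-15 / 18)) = -2806 / 4705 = -0.60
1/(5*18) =1/90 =0.01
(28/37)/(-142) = -14/2627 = -0.01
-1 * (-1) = 1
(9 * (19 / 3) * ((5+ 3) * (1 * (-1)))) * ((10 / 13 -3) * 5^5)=41325000 / 13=3178846.15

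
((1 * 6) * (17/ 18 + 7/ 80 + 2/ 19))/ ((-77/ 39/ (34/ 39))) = -264469/ 87780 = -3.01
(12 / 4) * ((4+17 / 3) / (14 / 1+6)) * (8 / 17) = 58 / 85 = 0.68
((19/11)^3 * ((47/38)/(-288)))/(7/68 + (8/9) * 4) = -288439/47681744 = -0.01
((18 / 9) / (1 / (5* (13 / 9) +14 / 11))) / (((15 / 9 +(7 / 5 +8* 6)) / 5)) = 21025 / 12639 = 1.66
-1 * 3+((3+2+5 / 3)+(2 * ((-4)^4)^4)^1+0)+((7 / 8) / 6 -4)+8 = 137438953597 / 16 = 8589934599.81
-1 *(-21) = 21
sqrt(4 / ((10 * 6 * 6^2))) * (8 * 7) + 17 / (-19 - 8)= -17 / 27 + 28 * sqrt(15) / 45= 1.78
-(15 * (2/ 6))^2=-25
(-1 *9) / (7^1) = -9 / 7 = -1.29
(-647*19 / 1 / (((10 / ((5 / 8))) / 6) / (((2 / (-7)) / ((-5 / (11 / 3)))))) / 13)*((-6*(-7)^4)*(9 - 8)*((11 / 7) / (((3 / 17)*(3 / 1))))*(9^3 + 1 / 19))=451665729746 / 195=2316234511.52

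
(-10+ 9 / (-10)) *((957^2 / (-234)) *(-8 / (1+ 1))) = -11091949 / 65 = -170645.37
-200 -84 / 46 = -4642 / 23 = -201.83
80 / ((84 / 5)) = 100 / 21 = 4.76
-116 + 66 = -50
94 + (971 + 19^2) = 1426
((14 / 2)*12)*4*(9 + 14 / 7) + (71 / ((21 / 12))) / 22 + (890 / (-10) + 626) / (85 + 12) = 27660547 / 7469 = 3703.38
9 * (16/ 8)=18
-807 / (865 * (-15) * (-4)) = -0.02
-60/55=-12/11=-1.09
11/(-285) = -11/285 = -0.04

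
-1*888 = -888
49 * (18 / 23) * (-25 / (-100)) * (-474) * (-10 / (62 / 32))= 16722720 / 713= 23454.03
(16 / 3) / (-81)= -16 / 243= -0.07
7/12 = 0.58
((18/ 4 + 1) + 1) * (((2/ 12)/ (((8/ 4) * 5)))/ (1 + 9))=13/ 1200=0.01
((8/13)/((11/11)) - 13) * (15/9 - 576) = 277403/39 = 7112.90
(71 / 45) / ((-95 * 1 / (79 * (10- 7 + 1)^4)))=-1435904 / 4275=-335.88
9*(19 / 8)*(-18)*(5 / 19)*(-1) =405 / 4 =101.25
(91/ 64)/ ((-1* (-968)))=91/ 61952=0.00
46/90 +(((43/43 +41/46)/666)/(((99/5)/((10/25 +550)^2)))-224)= -227522827/1263735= -180.04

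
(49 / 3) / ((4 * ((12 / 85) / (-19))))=-79135 / 144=-549.55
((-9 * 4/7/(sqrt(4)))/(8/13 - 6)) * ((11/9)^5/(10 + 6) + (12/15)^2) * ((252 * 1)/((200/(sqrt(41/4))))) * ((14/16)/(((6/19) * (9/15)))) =4728276293 * sqrt(41)/4199040000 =7.21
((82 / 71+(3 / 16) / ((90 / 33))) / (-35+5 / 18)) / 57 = -0.00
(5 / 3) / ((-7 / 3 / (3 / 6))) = -5 / 14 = -0.36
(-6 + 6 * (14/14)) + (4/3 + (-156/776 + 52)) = 30923/582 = 53.13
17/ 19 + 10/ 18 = 248/ 171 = 1.45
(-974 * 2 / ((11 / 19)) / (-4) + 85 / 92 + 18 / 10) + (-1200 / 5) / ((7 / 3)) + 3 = 26354201 / 35420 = 744.05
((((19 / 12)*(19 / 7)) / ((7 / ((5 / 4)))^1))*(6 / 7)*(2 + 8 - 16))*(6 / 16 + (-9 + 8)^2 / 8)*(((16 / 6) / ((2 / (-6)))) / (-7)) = -5415 / 2401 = -2.26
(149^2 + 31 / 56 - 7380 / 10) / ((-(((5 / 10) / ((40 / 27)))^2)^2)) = -75975680000 / 45927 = -1654270.47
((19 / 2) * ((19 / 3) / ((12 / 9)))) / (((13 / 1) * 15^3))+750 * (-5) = -1316249639 / 351000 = -3750.00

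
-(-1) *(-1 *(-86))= 86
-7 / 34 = -0.21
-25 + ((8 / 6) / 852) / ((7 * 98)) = -10958849 / 438354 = -25.00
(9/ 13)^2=81/ 169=0.48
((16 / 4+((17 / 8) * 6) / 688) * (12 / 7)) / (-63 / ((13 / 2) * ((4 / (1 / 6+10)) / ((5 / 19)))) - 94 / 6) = -24584157 / 79043804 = -0.31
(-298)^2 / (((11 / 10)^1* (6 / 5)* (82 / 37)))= 41071850 / 1353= 30356.13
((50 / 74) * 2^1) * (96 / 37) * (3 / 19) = 14400 / 26011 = 0.55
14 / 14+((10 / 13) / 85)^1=223 / 221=1.01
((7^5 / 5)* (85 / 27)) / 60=285719 / 1620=176.37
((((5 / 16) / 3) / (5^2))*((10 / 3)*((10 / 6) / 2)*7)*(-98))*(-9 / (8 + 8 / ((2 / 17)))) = 1715 / 1824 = 0.94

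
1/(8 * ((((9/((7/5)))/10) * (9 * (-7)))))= -1/324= -0.00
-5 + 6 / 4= -7 / 2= -3.50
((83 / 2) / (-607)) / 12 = -83 / 14568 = -0.01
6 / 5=1.20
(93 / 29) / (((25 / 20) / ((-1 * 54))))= -138.54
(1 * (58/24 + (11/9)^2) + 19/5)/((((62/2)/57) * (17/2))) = 237329/142290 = 1.67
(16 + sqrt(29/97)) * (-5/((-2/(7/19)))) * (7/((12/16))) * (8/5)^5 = 3211264 * sqrt(2813)/3455625 + 51380224/35625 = 1491.54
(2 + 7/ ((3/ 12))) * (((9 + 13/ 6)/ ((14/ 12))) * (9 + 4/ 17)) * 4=1262280/ 119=10607.39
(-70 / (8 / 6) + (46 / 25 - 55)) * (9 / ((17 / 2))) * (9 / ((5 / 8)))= -1611.00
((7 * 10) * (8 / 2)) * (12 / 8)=420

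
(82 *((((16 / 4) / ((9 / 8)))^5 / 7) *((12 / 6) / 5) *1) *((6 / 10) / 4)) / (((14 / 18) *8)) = 64.19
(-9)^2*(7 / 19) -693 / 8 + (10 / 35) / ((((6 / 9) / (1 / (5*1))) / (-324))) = -449829 / 5320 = -84.55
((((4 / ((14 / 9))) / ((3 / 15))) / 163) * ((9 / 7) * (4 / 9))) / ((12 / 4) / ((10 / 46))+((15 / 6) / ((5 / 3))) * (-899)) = -0.00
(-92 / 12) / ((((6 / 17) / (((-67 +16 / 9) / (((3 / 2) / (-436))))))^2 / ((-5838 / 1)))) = 129136097534695.12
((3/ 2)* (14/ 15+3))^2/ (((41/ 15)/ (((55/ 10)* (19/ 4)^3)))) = 787913907/ 104960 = 7506.80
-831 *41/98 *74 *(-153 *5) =964379655/49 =19681217.45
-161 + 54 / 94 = -7540 / 47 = -160.43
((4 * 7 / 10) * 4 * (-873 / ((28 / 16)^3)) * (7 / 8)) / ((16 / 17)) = -59364 / 35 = -1696.11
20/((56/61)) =305/14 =21.79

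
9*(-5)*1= -45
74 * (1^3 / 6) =37 / 3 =12.33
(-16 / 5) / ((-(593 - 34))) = 0.01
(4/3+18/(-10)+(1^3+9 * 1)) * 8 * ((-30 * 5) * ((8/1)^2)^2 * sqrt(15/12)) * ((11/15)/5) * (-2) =103088128 * sqrt(5)/15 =15367470.79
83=83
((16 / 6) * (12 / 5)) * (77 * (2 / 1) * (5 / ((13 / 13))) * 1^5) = 4928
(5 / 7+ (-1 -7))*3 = -153 / 7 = -21.86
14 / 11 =1.27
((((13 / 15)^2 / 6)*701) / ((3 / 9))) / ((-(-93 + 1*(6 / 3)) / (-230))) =-209599 / 315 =-665.39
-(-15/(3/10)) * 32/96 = 50/3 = 16.67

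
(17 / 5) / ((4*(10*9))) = 17 / 1800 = 0.01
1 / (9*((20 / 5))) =1 / 36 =0.03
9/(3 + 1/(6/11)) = 54/29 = 1.86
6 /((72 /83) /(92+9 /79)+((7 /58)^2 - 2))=-12190954344 /4014921457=-3.04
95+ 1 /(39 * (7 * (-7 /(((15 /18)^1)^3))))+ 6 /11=433826201 /4540536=95.55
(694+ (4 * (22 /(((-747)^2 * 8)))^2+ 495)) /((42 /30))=7404474768246785 /8718473234268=849.29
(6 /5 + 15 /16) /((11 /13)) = 2.53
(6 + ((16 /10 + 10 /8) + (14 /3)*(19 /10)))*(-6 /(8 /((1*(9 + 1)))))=-1063 /8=-132.88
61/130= 0.47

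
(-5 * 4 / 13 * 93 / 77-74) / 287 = -75934 / 287287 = -0.26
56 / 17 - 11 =-131 / 17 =-7.71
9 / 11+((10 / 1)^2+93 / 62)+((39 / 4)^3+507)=1081469 / 704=1536.18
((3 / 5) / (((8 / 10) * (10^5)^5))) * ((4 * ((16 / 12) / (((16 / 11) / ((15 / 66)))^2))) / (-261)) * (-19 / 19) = 1 / 26726400000000000000000000000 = 0.00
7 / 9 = 0.78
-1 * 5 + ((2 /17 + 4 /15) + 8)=863 /255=3.38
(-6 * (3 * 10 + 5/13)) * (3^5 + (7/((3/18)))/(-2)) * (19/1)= -768973.85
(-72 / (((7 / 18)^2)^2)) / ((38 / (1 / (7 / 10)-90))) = 2343064320 / 319333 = 7337.37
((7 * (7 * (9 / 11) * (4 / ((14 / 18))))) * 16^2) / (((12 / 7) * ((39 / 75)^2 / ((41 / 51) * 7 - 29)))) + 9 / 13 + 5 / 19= -1598042306284 / 600457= -2661376.76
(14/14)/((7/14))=2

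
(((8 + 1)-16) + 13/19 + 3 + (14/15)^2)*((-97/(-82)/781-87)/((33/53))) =3086102136971/9034725150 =341.58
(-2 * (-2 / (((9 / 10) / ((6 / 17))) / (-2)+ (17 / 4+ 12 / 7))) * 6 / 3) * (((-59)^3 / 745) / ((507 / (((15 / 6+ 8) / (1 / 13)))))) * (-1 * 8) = 2576274176 / 2543281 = 1012.97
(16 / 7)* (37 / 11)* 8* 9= 42624 / 77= 553.56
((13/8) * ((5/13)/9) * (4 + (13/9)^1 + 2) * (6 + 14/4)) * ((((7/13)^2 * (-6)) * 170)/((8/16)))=-2904.91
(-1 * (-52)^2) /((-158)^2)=-676 /6241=-0.11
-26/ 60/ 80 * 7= -91/ 2400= -0.04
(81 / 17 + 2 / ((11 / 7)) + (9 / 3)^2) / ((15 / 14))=39368 / 2805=14.03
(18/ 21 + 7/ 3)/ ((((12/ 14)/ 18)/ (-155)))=-10385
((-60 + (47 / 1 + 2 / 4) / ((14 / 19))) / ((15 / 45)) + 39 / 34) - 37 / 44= 17932 / 1309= 13.70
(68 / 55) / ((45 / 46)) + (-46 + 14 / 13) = -43.66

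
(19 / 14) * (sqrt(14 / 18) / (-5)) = -19 * sqrt(7) / 210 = -0.24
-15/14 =-1.07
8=8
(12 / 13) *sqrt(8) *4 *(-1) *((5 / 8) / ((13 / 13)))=-60 *sqrt(2) / 13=-6.53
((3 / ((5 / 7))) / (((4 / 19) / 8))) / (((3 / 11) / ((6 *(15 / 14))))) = 3762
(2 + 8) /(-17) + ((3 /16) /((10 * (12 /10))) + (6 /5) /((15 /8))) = 1833 /27200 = 0.07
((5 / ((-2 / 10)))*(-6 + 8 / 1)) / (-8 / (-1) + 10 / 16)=-400 / 69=-5.80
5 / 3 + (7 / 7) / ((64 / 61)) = 503 / 192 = 2.62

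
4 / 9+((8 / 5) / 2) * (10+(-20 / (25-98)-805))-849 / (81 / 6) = -458734 / 657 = -698.23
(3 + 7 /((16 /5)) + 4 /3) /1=313 /48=6.52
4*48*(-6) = -1152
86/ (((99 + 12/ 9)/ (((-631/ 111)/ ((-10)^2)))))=-631/ 12950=-0.05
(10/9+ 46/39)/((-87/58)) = -536/351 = -1.53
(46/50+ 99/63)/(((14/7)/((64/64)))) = 218/175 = 1.25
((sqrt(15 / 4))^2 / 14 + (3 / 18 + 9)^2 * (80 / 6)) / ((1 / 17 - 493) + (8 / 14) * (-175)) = -1.89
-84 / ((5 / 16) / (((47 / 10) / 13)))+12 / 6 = -30934 / 325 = -95.18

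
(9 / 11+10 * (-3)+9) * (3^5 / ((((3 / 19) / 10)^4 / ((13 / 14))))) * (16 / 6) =-15044256240000 / 77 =-195379951168.83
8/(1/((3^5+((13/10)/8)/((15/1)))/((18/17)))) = 4957421/2700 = 1836.08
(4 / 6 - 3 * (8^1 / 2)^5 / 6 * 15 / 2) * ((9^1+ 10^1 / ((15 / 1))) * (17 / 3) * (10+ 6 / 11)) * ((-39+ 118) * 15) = -260183096680 / 99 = -2628112087.68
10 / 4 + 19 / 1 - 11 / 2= 16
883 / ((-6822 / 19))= -16777 / 6822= -2.46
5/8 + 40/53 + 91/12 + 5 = 17761/1272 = 13.96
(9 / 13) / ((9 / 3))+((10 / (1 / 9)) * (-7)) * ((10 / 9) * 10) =-90997 / 13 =-6999.77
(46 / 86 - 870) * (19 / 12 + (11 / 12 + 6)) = -635579 / 86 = -7390.45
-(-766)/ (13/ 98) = 75068/ 13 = 5774.46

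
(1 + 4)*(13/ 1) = 65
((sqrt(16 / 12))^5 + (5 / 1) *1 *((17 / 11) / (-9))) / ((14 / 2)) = 0.17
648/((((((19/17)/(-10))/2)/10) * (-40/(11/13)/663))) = 30899880/19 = 1626309.47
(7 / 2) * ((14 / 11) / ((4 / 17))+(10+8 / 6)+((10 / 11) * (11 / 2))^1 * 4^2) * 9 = 134085 / 44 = 3047.39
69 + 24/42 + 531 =600.57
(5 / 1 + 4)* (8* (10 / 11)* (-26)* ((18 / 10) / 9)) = -3744 / 11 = -340.36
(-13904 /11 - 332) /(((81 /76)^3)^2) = -102516362002432 /94143178827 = -1088.94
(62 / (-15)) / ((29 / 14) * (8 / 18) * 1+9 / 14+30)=-2604 / 19885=-0.13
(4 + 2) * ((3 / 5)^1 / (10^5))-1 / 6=-124973 / 750000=-0.17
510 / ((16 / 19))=4845 / 8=605.62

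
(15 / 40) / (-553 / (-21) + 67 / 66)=0.01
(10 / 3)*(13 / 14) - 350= -7285 / 21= -346.90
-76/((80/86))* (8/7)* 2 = -6536/35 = -186.74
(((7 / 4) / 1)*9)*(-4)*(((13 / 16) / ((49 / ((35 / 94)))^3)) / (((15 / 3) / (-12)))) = 8775 / 162794464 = 0.00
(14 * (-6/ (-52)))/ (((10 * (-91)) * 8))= -3/ 13520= -0.00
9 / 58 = 0.16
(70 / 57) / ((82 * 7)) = 5 / 2337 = 0.00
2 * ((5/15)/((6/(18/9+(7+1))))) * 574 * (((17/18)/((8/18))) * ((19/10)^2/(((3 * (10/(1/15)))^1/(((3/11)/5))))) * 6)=1761319/495000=3.56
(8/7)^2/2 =32/49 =0.65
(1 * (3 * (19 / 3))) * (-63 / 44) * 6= -3591 / 22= -163.23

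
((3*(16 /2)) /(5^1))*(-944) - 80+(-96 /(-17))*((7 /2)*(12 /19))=-7426928 /1615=-4598.72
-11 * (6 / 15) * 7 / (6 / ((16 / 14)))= -88 / 15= -5.87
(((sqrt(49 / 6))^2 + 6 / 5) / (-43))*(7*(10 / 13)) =-1967 / 1677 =-1.17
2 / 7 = 0.29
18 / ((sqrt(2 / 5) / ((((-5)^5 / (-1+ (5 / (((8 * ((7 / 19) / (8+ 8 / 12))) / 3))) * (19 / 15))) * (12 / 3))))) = -9450000 * sqrt(10) / 4609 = -6483.73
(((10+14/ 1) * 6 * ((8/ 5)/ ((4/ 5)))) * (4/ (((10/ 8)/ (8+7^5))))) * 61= 945298944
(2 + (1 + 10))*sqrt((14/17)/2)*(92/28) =299*sqrt(119)/119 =27.41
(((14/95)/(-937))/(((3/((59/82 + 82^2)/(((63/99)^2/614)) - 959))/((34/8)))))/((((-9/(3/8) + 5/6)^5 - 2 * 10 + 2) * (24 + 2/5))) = 225628964432208/16172609352623703707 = 0.00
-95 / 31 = -3.06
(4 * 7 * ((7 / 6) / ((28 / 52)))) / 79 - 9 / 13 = 233 / 3081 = 0.08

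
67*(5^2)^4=26171875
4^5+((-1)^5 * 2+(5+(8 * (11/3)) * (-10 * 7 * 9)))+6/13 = -226883/13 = -17452.54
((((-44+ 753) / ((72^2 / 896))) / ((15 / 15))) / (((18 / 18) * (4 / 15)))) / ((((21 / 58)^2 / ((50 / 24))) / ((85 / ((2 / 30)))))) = 31676790625 / 3402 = 9311225.93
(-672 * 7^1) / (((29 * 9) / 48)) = -25088 / 29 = -865.10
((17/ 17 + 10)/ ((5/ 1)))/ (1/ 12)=132/ 5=26.40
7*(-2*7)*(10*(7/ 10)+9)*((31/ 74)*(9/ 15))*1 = -72912/ 185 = -394.12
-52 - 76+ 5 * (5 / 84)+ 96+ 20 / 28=-2603 / 84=-30.99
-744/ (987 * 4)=-0.19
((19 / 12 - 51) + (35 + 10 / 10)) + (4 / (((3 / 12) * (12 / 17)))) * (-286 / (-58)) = 11409 / 116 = 98.35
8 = 8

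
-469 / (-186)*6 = 469 / 31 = 15.13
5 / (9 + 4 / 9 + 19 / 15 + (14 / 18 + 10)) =225 / 967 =0.23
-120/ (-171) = 40/ 57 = 0.70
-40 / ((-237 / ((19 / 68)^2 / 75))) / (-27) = -361 / 55479330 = -0.00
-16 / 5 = -3.20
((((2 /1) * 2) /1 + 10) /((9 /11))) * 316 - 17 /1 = 48511 /9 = 5390.11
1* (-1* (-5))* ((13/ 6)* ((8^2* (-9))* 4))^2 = 124600320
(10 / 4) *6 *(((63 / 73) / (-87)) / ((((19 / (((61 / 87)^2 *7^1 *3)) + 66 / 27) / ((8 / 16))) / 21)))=-1550708145 / 4252913278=-0.36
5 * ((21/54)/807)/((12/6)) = 35/29052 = 0.00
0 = 0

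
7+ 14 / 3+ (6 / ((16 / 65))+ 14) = 1201 / 24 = 50.04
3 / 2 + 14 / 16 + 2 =35 / 8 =4.38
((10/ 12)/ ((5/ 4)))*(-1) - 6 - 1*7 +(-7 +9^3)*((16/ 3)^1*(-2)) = -7715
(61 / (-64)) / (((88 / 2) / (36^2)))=-4941 / 176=-28.07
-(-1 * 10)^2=-100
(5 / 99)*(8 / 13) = 40 / 1287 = 0.03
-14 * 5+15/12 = -68.75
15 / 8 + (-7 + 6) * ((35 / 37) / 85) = 9379 / 5032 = 1.86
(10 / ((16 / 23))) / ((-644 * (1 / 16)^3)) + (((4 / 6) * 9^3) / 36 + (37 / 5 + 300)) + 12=16903 / 70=241.47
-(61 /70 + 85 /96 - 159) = 528337 /3360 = 157.24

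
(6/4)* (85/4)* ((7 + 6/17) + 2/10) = 963/4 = 240.75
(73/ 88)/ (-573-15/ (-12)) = -73/ 50314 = -0.00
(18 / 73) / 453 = 6 / 11023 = 0.00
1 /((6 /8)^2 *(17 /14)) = 224 /153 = 1.46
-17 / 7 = -2.43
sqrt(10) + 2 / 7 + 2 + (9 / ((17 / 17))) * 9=86.45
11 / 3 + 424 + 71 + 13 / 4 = 6023 / 12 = 501.92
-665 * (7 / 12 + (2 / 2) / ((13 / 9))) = -132335 / 156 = -848.30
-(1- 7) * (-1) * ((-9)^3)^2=-3188646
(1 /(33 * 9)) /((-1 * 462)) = -1 /137214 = -0.00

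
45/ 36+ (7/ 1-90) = -327/ 4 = -81.75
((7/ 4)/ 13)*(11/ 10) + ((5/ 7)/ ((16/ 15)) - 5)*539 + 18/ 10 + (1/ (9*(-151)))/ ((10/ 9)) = -366235353/ 157040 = -2332.12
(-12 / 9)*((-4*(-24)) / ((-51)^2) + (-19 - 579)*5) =10369192 / 2601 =3986.62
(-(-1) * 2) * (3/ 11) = 6/ 11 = 0.55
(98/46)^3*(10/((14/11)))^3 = 57066625/12167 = 4690.28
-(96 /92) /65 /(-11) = 24 /16445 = 0.00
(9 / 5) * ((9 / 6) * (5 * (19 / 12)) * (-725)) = -123975 / 8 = -15496.88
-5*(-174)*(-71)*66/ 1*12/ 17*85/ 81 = -3019866.67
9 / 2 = 4.50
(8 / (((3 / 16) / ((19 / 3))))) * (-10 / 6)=-12160 / 27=-450.37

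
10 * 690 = 6900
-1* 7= -7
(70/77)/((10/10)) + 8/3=118/33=3.58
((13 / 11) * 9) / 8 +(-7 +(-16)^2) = 22029 / 88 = 250.33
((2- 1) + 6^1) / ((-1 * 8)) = -7 / 8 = -0.88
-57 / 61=-0.93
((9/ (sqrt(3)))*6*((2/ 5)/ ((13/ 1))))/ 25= 36*sqrt(3)/ 1625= 0.04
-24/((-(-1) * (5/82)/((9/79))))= -17712/395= -44.84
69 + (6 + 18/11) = 843/11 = 76.64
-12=-12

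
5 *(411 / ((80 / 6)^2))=3699 / 320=11.56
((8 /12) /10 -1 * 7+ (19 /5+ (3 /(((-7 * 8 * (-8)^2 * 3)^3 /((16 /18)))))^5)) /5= -344724204044293569771106325363641779567078917486852211474437 /550091814964298249634744136218577307819806783223700337459200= -0.63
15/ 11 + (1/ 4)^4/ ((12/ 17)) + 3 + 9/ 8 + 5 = 354619/ 33792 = 10.49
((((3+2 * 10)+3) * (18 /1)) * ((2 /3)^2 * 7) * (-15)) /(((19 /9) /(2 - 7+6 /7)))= 42858.95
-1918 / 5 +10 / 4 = -3811 / 10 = -381.10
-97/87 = -1.11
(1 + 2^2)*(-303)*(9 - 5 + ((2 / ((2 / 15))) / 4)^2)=-27364.69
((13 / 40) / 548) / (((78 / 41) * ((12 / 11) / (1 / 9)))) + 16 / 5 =3.20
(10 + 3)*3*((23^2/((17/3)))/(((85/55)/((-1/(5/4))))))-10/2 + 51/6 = -5436469/2890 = -1881.13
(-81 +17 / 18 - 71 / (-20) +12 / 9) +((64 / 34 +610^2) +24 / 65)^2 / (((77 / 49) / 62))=2641443843938343685451 / 483525900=5462879742198.60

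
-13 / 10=-1.30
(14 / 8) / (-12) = -7 / 48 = -0.15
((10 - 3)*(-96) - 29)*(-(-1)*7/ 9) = -4907/ 9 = -545.22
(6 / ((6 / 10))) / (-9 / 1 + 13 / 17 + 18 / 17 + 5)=-170 / 37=-4.59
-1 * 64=-64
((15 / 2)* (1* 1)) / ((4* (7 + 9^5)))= 15 / 472448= 0.00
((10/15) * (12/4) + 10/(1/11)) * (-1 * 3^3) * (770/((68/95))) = -55301400/17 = -3253023.53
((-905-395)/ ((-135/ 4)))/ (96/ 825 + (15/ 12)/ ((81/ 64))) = 34.89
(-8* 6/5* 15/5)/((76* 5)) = -36/475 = -0.08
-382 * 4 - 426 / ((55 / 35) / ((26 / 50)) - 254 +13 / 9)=-155962705 / 102184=-1526.29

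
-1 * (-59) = 59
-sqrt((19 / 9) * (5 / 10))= -sqrt(38) / 6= -1.03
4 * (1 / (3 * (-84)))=-1 / 63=-0.02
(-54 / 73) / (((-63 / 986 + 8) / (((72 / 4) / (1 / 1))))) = -958392 / 571225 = -1.68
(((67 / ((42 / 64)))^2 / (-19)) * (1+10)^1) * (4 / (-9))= 202256384 / 75411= 2682.05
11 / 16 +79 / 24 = 191 / 48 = 3.98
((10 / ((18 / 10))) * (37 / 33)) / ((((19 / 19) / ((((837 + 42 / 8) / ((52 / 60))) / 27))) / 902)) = 212948875 / 1053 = 202230.65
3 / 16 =0.19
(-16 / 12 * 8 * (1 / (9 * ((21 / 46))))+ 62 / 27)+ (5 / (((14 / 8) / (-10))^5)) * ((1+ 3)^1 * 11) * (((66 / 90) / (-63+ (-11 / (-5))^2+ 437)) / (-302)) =8.29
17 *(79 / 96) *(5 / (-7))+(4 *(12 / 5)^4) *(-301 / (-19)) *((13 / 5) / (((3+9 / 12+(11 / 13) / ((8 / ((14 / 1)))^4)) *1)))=457.77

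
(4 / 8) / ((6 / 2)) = 1 / 6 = 0.17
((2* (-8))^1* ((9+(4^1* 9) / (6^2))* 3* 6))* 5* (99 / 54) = -26400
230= 230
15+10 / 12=95 / 6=15.83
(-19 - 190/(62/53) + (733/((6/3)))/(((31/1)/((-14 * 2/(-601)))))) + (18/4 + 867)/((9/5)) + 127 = 1551655/3606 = 430.30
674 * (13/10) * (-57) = -249717/5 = -49943.40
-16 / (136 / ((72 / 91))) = -144 / 1547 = -0.09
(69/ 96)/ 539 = 23/ 17248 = 0.00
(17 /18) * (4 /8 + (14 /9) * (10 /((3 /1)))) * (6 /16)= 5219 /2592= 2.01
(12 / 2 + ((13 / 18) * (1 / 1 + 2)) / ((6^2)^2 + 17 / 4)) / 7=93644 / 109221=0.86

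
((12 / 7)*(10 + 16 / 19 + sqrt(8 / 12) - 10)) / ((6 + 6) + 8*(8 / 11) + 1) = 44*sqrt(6) / 1449 + 704 / 9177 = 0.15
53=53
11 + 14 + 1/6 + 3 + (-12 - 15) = 7/6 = 1.17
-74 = -74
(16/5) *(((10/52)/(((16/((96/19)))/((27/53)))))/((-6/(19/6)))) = -36/689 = -0.05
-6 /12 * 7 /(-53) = 7 /106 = 0.07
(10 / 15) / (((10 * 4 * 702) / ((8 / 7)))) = 1 / 36855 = 0.00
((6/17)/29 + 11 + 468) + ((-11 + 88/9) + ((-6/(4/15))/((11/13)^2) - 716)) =-269.64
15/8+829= 6647/8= 830.88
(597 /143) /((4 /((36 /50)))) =5373 /7150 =0.75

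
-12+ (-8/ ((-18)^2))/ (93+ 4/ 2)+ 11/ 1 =-7697/ 7695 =-1.00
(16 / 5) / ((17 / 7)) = 112 / 85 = 1.32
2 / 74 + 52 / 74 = 27 / 37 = 0.73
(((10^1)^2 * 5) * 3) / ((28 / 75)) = 28125 / 7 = 4017.86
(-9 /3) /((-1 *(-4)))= -3 /4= -0.75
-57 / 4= -14.25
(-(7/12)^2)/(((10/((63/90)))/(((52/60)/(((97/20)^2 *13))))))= -343/5080860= -0.00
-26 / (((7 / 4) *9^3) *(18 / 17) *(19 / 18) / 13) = -22984 / 96957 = -0.24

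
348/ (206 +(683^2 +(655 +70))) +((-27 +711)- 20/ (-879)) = 70259846353/ 102715545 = 684.02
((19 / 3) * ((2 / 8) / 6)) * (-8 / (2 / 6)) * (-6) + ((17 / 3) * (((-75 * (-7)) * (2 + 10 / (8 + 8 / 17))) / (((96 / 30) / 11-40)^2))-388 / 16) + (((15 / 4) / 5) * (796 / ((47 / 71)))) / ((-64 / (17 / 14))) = 6087072391 / 2305884672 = 2.64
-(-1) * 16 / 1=16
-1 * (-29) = 29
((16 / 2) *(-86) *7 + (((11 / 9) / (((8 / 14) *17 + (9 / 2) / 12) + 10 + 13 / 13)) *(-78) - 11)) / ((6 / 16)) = -136944616 / 10629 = -12884.05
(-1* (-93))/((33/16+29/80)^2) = 148800/9409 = 15.81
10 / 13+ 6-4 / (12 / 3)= 75 / 13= 5.77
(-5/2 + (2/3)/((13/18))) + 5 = 89/26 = 3.42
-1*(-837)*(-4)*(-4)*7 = 93744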